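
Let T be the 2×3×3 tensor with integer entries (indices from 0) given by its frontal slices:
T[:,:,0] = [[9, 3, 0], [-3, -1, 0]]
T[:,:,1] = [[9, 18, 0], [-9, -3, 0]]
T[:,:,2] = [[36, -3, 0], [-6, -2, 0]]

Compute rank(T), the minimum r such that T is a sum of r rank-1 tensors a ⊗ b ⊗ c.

Lower bound: the mode-3 unfolding of T (rows indexed by k, columns by (i,j) = (0,0), (0,1), (0,2), (1,0), (1,1), (1,2)) is [[9, 3, 0, -3, -1, 0], [9, 18, 0, -9, -3, 0], [36, -3, 0, -6, -2, 0]].
There the 2×2 minor on rows k ∈ {0, 1}, columns (i,j) ∈ {(0,0), (0,1)} is det [[9, 3], [9, 18]] = 135 ≠ 0, so this unfolding has rank ≥ 2; CP rank is at least every unfolding rank, so rank(T) ≥ 2. (Flattening ranks never certify an upper bound on CP rank; for that we must actually write T with 2 rank-1 terms.)
Upper bound — finding two terms. Write S_k = T[:,:,k] for the frontal slices: S₀ = [[9, 3, 0], [-3, -1, 0]], S₁ = [[9, 18, 0], [-9, -3, 0]], S₂ = [[36, -3, 0], [-6, -2, 0]].
If T = a₁ ⊗ b₁ ⊗ c₁ + a₂ ⊗ b₂ ⊗ c₂ then each S_k = c₁[k]·a₁b₁ᵀ + c₂[k]·a₂b₂ᵀ. S₀ and S₁ are linearly independent, so a₁b₁ᵀ and a₂b₂ᵀ must span the same plane of matrices: they are the rank-1 matrices of the form x·S₀ + y·S₁.
The 2×2 minor of x·S₀ + y·S₁ on rows {0,1}, columns {0,1} is 45·xy + 135·y² = 45·(x + 3·y)(y), vanishing at (x:y) = (3:-1) and (1:0).
M₁ = 3·S₀ − S₁ = [[18, -9, 0], [0, 0, 0]] = 9·[1, 0][2, -1, 0]ᵀ and M₂ = S₀ = [[9, 3, 0], [-3, -1, 0]] = [3, -1][3, 1, 0]ᵀ, so take a₁ = [1, 0], b₁ = [2, -1, 0], a₂ = [3, -1], b₂ = [3, 1, 0].
Each slice is an integer combination of E₁ = a₁b₁ᵀ and E₂ = a₂b₂ᵀ: S₀ = E₂, S₁ = −9·E₁ + 3·E₂, S₂ = 9·E₁ + 2·E₂; reading off coefficients, c₁ = [0, -9, 9] and c₂ = [1, 3, 2].
Hence T = [1, 0] ⊗ [2, -1, 0] ⊗ [0, -9, 9] + [3, -1] ⊗ [3, 1, 0] ⊗ [1, 3, 2], so rank(T) ≤ 2.
These bounds meet, so rank(T) = 2.

2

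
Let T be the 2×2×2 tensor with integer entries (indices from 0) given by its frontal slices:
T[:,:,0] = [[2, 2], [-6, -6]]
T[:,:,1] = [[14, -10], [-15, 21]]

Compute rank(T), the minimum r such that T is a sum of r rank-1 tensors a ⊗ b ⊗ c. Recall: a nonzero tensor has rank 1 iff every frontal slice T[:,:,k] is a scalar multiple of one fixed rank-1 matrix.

2

Lower bound: the mode-1 unfolding of T (rows indexed by i, columns by (j,k) = (0,0), (0,1), (1,0), (1,1)) is [[2, 14, 2, -10], [-6, -15, -6, 21]].
There the 2×2 minor on rows i ∈ {0, 1}, columns (j,k) ∈ {(0,0), (0,1)} is det [[2, 14], [-6, -15]] = 54 ≠ 0, so this unfolding has rank ≥ 2; CP rank is at least every unfolding rank, so rank(T) ≥ 2. (Flattening ranks never certify an upper bound on CP rank; for that we must actually write T with 2 rank-1 terms.)
Upper bound — finding two terms. Write S_k = T[:,:,k] for the frontal slices: S₀ = [[2, 2], [-6, -6]], S₁ = [[14, -10], [-15, 21]].
If T = a₁ ⊗ b₁ ⊗ c₁ + a₂ ⊗ b₂ ⊗ c₂ then each S_k = c₁[k]·a₁b₁ᵀ + c₂[k]·a₂b₂ᵀ. S₀ and S₁ are linearly independent, so a₁b₁ᵀ and a₂b₂ᵀ must span the same plane of matrices: they are the rank-1 matrices of the form x·S₀ + y·S₁.
det(x·S₀ + y·S₁) is −72·xy + 144·y² = (-72)·(x − 2·y)(y), vanishing at (x:y) = (2:1) and (1:0).
M₁ = 2·S₀ + S₁ = [[18, -6], [-27, 9]] = 3·(2, -3)(3, -1)ᵀ and M₂ = S₀ = [[2, 2], [-6, -6]] = 2·(1, -3)(1, 1)ᵀ, so take a₁ = (2, -3), b₁ = (3, -1), a₂ = (1, -3), b₂ = (1, 1).
Each slice is an integer combination of E₁ = a₁b₁ᵀ and E₂ = a₂b₂ᵀ: S₀ = 2·E₂, S₁ = 3·E₁ − 4·E₂; reading off coefficients, c₁ = (0, 3) and c₂ = (2, -4).
Hence T = (2, -3) ⊗ (3, -1) ⊗ (0, 3) + (1, -3) ⊗ (1, 1) ⊗ (2, -4), so rank(T) ≤ 2.
These bounds meet, so rank(T) = 2.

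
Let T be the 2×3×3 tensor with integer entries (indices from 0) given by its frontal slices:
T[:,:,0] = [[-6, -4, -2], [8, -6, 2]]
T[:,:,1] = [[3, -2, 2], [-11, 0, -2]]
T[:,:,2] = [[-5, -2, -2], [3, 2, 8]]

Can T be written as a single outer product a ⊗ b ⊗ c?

No

The mode-2 unfolding of T (rows indexed by j, columns by (i,k) = (0,0), (0,1), (0,2), (1,0), (1,1), (1,2)) is [[-6, 3, -5, 8, -11, 3], [-4, -2, -2, -6, 0, 2], [-2, 2, -2, 2, -2, 8]].
There the 3×3 minor on rows j ∈ {0, 1, 2}, columns (i,k) ∈ {(0,0), (0,1), (1,0)} is det [[-6, 3, 8], [-4, -2, -6], [-2, 2, 2]] = -84 ≠ 0, so this unfolding has rank ≥ 3; CP rank is at least every unfolding rank, so rank(T) ≥ 3.
In particular rank(T) ≥ 3 > 1, so T is not rank-1.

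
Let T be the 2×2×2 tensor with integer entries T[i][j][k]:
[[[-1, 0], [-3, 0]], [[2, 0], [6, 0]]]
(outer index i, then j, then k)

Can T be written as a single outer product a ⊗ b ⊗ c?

Yes

If T = a ⊗ b ⊗ c then every fibre of T is a multiple of the corresponding factor, so read the factors off the fibres through the nonzero entry T[0,0,0] = -1.
The mode-1 fibre T[:,0,0] = [-1, 2] gives a = [1, -2] (primitive direction); the mode-2 fibre T[0,:,0] = [-1, -3] gives b = [1, 3]; then c[k] = T[0,0,k] / (a[0]·b[0]) = [-1, 0] / 1 = [-1, 0].
Expanding [1, -2] ⊗ [1, 3] ⊗ [-1, 0] reproduces all 8 entries of T, so T = [1, -2] ⊗ [1, 3] ⊗ [-1, 0] and rank(T) ≤ 1.
Equivalently every frontal slice T[:,:,k] is c[k] times the rank-1 matrix [1, -2] ⊗ [1, 3]. So T has rank 1 (it is nonzero).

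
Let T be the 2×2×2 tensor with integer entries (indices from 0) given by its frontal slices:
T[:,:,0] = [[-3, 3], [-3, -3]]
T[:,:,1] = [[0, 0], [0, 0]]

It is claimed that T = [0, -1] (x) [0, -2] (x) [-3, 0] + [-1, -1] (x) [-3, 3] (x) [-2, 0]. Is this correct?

Reconstruct entry (0,0,0) from the claimed factors: Σₗ aₗ[0]bₗ[0]cₗ[0] = (0)·(0)·(-3) + (-1)·(-3)·(-2) = -6, but T[0,0,0] = -3. The claim is false.

No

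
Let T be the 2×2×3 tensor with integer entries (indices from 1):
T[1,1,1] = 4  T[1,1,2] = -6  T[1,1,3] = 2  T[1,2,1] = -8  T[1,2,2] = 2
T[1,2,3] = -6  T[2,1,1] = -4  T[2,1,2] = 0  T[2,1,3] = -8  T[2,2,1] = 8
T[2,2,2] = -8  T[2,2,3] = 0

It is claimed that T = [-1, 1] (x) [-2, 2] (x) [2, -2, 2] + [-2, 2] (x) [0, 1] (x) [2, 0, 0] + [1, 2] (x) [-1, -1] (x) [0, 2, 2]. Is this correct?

Yes

Reconstruct entrywise from the claimed factors. For example, T[1,1,1] = 4 and Σₗ aₗ[1]bₗ[1]cₗ[1] = (-1)·(-2)·(2) + (-2)·(0)·(2) + (1)·(-1)·(0) = 4; checking all 12 entries, every one matches. The claim holds.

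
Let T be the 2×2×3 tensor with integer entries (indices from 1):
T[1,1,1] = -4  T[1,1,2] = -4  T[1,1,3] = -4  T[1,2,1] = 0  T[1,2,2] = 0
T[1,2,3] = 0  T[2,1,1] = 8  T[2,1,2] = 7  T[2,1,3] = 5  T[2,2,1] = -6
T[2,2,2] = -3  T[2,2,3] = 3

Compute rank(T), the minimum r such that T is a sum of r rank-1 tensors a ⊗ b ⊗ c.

Lower bound: in the mode-2 unfolding of T (rows indexed by j, columns by (i,k)) the 2×2 minor on rows j ∈ {1, 2}, columns (i,k) ∈ {(1,1), (2,1)} is det [[-4, 8], [0, -6]] = 24 ≠ 0, so that unfolding has rank ≥ 2 and hence rank(T) ≥ 2 (CP rank is at least every unfolding rank, though it can be larger).
Upper bound: with S_k = T[:,:,k], the two rank-1 terms a₁b₁ᵀ, a₂b₂ᵀ are the rank-1 members of the pencil x·S₁ + y·S₂.
det(x·S₁ + y·S₂) is 24·x² + 36·xy + 12·y² = 12·(x + y)(2·x + y), vanishing at (x:y) = (1:-1) and (1:-2).
M₁ = S₁ − S₂ = [[0, 0], [1, -3]] = [0, 1][1, -3]ᵀ and M₂ = S₁ − 2·S₂ = [[4, 0], [-6, 0]] = 2·[2, -3][1, 0]ᵀ, so take a₁ = [0, 1], b₁ = [1, -3], a₂ = [2, -3], b₂ = [1, 0].
Each slice is an integer combination of E₁ = a₁b₁ᵀ and E₂ = a₂b₂ᵀ: S₁ = 2·E₁ − 2·E₂, S₂ = E₁ − 2·E₂, S₃ = −E₁ − 2·E₂; reading off coefficients, c₁ = [2, 1, -1] and c₂ = [-2, -2, -2].
Hence T = [0, 1] ⊗ [1, -3] ⊗ [2, 1, -1] + [2, -3] ⊗ [1, 0] ⊗ [-2, -2, -2], so rank(T) ≤ 2.
These bounds meet, so rank(T) = 2.

2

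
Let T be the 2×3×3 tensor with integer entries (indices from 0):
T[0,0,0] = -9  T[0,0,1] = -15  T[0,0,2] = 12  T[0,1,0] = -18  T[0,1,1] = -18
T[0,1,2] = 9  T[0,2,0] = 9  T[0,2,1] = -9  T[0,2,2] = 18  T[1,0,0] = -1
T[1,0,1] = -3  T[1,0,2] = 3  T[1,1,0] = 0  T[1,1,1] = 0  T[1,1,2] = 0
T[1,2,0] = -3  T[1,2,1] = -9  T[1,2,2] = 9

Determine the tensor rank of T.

2

Lower bound: the mode-2 unfolding of T (rows indexed by j, columns by (i,k) = (0,0), (0,1), (0,2), (1,0), (1,1), (1,2)) is [[-9, -15, 12, -1, -3, 3], [-18, -18, 9, 0, 0, 0], [9, -9, 18, -3, -9, 9]].
There the 2×2 minor on rows j ∈ {0, 1}, columns (i,k) ∈ {(0,0), (0,1)} is det [[-9, -15], [-18, -18]] = -108 ≠ 0, so this unfolding has rank ≥ 2; CP rank is at least every unfolding rank, so rank(T) ≥ 2. (Flattening ranks never certify an upper bound on CP rank; for that we must actually write T with 2 rank-1 terms.)
Upper bound — finding two terms. Write S_k = T[:,:,k] for the frontal slices: S₀ = [[-9, -18, 9], [-1, 0, -3]], S₁ = [[-15, -18, -9], [-3, 0, -9]], S₂ = [[12, 9, 18], [3, 0, 9]].
If T = a₁ ⊗ b₁ ⊗ c₁ + a₂ ⊗ b₂ ⊗ c₂ then each S_k = c₁[k]·a₁b₁ᵀ + c₂[k]·a₂b₂ᵀ. S₀ and S₁ are linearly independent, so a₁b₁ᵀ and a₂b₂ᵀ must span the same plane of matrices: they are the rank-1 matrices of the form x·S₀ + y·S₁.
The 2×2 minor of x·S₀ + y·S₁ on rows {0,1}, columns {0,1} is −18·x² − 72·xy − 54·y² = (-18)·(x + 3·y)(x + y), vanishing at (x:y) = (3:-1) and (1:-1).
M₁ = 3·S₀ − S₁ = [[-12, -36, 36], [0, 0, 0]] = (-12)·[1, 0][1, 3, -3]ᵀ and M₂ = S₀ − S₁ = [[6, 0, 18], [2, 0, 6]] = 2·[3, 1][1, 0, 3]ᵀ, so take a₁ = [1, 0], b₁ = [1, 3, -3], a₂ = [3, 1], b₂ = [1, 0, 3].
Each slice is an integer combination of E₁ = a₁b₁ᵀ and E₂ = a₂b₂ᵀ: S₀ = −6·E₁ − E₂, S₁ = −6·E₁ − 3·E₂, S₂ = 3·E₁ + 3·E₂; reading off coefficients, c₁ = [-6, -6, 3] and c₂ = [-1, -3, 3].
Hence T = [1, 0] ⊗ [1, 3, -3] ⊗ [-6, -6, 3] + [3, 1] ⊗ [1, 0, 3] ⊗ [-1, -3, 3], so rank(T) ≤ 2.
These bounds meet, so rank(T) = 2.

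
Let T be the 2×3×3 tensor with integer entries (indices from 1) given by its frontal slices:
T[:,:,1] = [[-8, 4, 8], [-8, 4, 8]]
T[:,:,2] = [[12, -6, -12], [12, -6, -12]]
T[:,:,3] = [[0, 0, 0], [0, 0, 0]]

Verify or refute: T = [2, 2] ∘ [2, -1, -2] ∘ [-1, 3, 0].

No

Reconstruct entry (1,1,1) from the claimed factors: Σₗ aₗ[1]bₗ[1]cₗ[1] = (2)·(2)·(-1) = -4, but T[1,1,1] = -8. The claim is false.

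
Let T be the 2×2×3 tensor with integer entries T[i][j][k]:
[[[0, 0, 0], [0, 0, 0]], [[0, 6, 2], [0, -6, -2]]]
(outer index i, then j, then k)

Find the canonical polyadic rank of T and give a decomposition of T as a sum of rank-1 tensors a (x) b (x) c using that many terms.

rank(T) = 1

Lower bound: T ≠ 0 (e.g. T[1,0,1] = 6), so rank(T) ≥ 1.
Upper bound: if T = a (x) b (x) c then every fibre of T is a multiple of the corresponding factor, so read the factors off the fibres through the nonzero entry T[1,0,1] = 6.
The mode-1 fibre T[:,0,1] = [0, 6] gives a = (0, 1) (primitive direction); the mode-2 fibre T[1,:,1] = [6, -6] gives b = (1, -1); then c[k] = T[1,0,k] / (a[1]·b[0]) = [0, 6, 2] / 1 = (0, 6, 2).
Expanding (0, 1) (x) (1, -1) (x) (0, 6, 2) reproduces all 12 entries of T, so T = (0, 1) (x) (1, -1) (x) (0, 6, 2) and rank(T) ≤ 1.
These bounds meet, so rank(T) = 1.
Check entry T[1,1,0] = 0: (1)·(-1)·(0) = 0.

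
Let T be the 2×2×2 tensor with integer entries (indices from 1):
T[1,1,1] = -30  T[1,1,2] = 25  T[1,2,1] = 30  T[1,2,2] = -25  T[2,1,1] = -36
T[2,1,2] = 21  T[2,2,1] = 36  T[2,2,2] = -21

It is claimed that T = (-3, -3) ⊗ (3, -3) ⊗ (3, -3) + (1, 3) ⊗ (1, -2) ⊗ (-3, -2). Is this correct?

No

Reconstruct entry (1,2,1) from the claimed factors: Σₗ aₗ[1]bₗ[2]cₗ[1] = (-3)·(-3)·(3) + (1)·(-2)·(-3) = 33, but T[1,2,1] = 30. The claim is false.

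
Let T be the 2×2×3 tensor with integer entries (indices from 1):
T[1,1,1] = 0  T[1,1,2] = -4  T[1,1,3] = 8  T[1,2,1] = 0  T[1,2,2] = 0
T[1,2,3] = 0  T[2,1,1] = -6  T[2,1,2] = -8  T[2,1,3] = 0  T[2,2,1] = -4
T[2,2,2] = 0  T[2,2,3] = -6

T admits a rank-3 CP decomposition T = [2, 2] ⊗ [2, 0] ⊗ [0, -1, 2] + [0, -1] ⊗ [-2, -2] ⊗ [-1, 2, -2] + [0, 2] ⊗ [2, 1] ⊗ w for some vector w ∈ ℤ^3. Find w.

Subtract the known terms from T to get the rank-1 residual R = [0, 2] ⊗ [2, 1] ⊗ w, so R[i,j,k] = a[i]·b[j]·w[k]. Pick indices with nonzero a[2]·b[1] = (2)·(2) = 4. Only the fibre through (2,1,·) is needed: R[2,1,:] = T[2,1,:] − Σₗ aₗ[2]bₗ[1]cₗ = [-6, -8, 0] − (2)·(2)·[0, -1, 2] − (-1)·(-2)·[-1, 2, -2] = [-4, -8, -4]. Then w[k] = R[2,1,k] / 4 for each k, giving w = [-4, -8, -4] / 4 = [-1, -2, -1].

w = [-1, -2, -1]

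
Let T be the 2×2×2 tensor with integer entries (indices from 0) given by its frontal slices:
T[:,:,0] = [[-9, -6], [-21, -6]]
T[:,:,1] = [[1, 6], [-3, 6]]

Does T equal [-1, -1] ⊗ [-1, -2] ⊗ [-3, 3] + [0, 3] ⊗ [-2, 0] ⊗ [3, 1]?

No

Reconstruct entry (0,0,0) from the claimed factors: Σₗ aₗ[0]bₗ[0]cₗ[0] = (-1)·(-1)·(-3) + (0)·(-2)·(3) = -3, but T[0,0,0] = -9. The claim is false.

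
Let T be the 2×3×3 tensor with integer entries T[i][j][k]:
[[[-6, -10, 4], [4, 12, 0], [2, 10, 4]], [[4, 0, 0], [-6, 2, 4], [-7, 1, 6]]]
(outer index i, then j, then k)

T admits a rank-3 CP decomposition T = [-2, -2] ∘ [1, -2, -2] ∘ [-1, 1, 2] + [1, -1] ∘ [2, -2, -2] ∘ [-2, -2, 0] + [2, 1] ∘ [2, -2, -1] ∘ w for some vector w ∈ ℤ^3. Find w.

w = [-1, -1, 2]

Subtract the known terms from T to get the rank-1 residual R = [2, 1] ∘ [2, -2, -1] ∘ w, so R[i,j,k] = a[i]·b[j]·w[k]. Pick indices with nonzero a[0]·b[0] = (2)·(2) = 4. Only the fibre through (0,0,·) is needed: R[0,0,:] = T[0,0,:] − Σₗ aₗ[0]bₗ[0]cₗ = [-6, -10, 4] − (-2)·(1)·[-1, 1, 2] − (1)·(2)·[-2, -2, 0] = [-4, -4, 8]. Then w[k] = R[0,0,k] / 4 for each k, giving w = [-4, -4, 8] / 4 = [-1, -1, 2].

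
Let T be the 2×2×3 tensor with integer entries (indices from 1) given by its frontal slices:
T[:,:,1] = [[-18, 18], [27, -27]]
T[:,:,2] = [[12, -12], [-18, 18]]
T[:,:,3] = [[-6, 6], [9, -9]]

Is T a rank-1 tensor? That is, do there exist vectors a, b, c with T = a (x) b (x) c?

Yes

If T = a (x) b (x) c then every fibre of T is a multiple of the corresponding factor, so read the factors off the fibres through the nonzero entry T[1,1,1] = -18.
The mode-1 fibre T[:,1,1] = [-18, 27] gives a = [2, -3] (primitive direction); the mode-2 fibre T[1,:,1] = [-18, 18] gives b = [1, -1]; then c[k] = T[1,1,k] / (a[1]·b[1]) = [-18, 12, -6] / 2 = [-9, 6, -3].
Expanding [2, -3] (x) [1, -1] (x) [-9, 6, -3] reproduces all 12 entries of T, so T = [2, -3] (x) [1, -1] (x) [-9, 6, -3] and rank(T) ≤ 1.
Equivalently every frontal slice T[:,:,k] is c[k] times the rank-1 matrix [2, -3] (x) [1, -1]. So T has rank 1 (it is nonzero).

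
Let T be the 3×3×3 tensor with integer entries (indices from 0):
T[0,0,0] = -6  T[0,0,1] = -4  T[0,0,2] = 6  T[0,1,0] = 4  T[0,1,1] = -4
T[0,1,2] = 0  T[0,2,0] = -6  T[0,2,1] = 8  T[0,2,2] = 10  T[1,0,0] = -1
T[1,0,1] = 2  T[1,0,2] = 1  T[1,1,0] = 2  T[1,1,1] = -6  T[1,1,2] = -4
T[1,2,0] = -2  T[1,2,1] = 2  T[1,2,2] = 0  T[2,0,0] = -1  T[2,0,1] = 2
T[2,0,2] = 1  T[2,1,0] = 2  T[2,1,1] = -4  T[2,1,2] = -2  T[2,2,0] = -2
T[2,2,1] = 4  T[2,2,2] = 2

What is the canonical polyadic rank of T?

3

Lower bound: in the mode-1 unfolding of T (rows indexed by i, columns by (j,k)) the 3×3 minor on rows i ∈ {0, 1, 2}, columns (j,k) ∈ {(0,0), (0,1), (1,1)} is det [[-6, -4, -4], [-1, 2, -6], [-1, 2, -4]] = -32 ≠ 0, so that unfolding has rank ≥ 3 and hence rank(T) ≥ 3 (CP rank is at least every unfolding rank, though it can be larger).
Upper bound: T is a sum of 3 rank-1 terms, T = [1, 0, 0] (x) [2, 0, 1] (x) [-2, -4, 2] + [2, -1, 0] (x) [0, 1, 1] (x) [0, 2, 2] + [2, 1, 1] (x) [1, -2, 2] (x) [-1, 2, 1] (one valid choice — decompositions are not unique — normalised so each a, b is primitive with positive first nonzero entry; check it by expanding all entries), so rank(T) ≤ 3.
These bounds meet, so rank(T) = 3.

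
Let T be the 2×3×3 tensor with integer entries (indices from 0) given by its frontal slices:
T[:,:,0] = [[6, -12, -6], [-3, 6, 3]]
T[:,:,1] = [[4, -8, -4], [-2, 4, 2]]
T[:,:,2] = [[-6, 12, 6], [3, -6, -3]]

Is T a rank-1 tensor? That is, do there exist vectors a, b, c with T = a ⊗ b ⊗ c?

Yes

If T = a ⊗ b ⊗ c then every fibre of T is a multiple of the corresponding factor, so read the factors off the fibres through the nonzero entry T[0,0,0] = 6.
The mode-1 fibre T[:,0,0] = [6, -3] gives a = [2, -1] (primitive direction); the mode-2 fibre T[0,:,0] = [6, -12, -6] gives b = [1, -2, -1]; then c[k] = T[0,0,k] / (a[0]·b[0]) = [6, 4, -6] / 2 = [3, 2, -3].
Expanding [2, -1] ⊗ [1, -2, -1] ⊗ [3, 2, -3] reproduces all 18 entries of T, so T = [2, -1] ⊗ [1, -2, -1] ⊗ [3, 2, -3] and rank(T) ≤ 1.
Equivalently every frontal slice T[:,:,k] is c[k] times the rank-1 matrix [2, -1] ⊗ [1, -2, -1]. So T has rank 1 (it is nonzero).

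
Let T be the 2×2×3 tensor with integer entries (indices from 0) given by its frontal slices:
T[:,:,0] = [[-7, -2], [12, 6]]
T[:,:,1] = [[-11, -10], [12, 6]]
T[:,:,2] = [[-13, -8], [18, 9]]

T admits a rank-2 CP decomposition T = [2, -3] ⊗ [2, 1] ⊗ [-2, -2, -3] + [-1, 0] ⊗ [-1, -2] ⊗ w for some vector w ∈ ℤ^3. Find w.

w = [1, -3, -1]

Subtract the known terms from T to get the rank-1 residual R = [-1, 0] ⊗ [-1, -2] ⊗ w, so R[i,j,k] = a[i]·b[j]·w[k]. Pick indices with nonzero a[0]·b[0] = (-1)·(-1) = 1. Only the fibre through (0,0,·) is needed: R[0,0,:] = T[0,0,:] − Σₗ aₗ[0]bₗ[0]cₗ = [-7, -11, -13] − (2)·(2)·[-2, -2, -3] = [1, -3, -1]. Then w[k] = R[0,0,k] / 1 for each k, giving w = [1, -3, -1] / 1 = [1, -3, -1].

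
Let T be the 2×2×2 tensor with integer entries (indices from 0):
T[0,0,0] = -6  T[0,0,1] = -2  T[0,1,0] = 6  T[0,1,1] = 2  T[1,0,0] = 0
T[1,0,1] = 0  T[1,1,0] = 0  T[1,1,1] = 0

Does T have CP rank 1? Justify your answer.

The mode-1 fibre T[:,0,0] = [-6, 0] gives a = (1, 0) (primitive direction); the mode-2 fibre T[0,:,0] = [-6, 6] gives b = (1, -1); then c[k] = T[0,0,k] / (a[0]·b[0]) = [-6, -2] / 1 = (-6, -2).
Expanding (1, 0) ∘ (1, -1) ∘ (-6, -2) reproduces all 8 entries of T, so T = (1, 0) ∘ (1, -1) ∘ (-6, -2) and rank(T) ≤ 1.
Equivalently every frontal slice T[:,:,k] is c[k] times the rank-1 matrix (1, 0) ∘ (1, -1). So T has rank 1 (it is nonzero).

Yes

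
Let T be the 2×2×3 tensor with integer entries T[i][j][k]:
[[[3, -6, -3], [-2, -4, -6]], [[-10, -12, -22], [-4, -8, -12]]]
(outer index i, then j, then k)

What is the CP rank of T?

Lower bound: the mode-1 unfolding of T (rows indexed by i, columns by (j,k) = (0,0), (0,1), (0,2), (1,0), (1,1), (1,2)) is [[3, -6, -3, -2, -4, -6], [-10, -12, -22, -4, -8, -12]].
There the 2×2 minor on rows i ∈ {0, 1}, columns (j,k) ∈ {(0,0), (0,1)} is det [[3, -6], [-10, -12]] = -96 ≠ 0, so this unfolding has rank ≥ 2; CP rank is at least every unfolding rank, so rank(T) ≥ 2. (This is only a lower bound: in general the CP rank may exceed every unfolding rank, so we still need to exhibit 2 rank-1 terms summing to T.)
Upper bound — finding two terms. Write S_k = T[:,:,k] for the frontal slices: S₀ = [[3, -2], [-10, -4]], S₁ = [[-6, -4], [-12, -8]], S₂ = [[-3, -6], [-22, -12]].
If T = a₁ ⊗ b₁ ⊗ c₁ + a₂ ⊗ b₂ ⊗ c₂ then each S_k = c₁[k]·a₁b₁ᵀ + c₂[k]·a₂b₂ᵀ. S₀ and S₁ are linearly independent, so a₁b₁ᵀ and a₂b₂ᵀ must span the same plane of matrices: they are the rank-1 matrices of the form x·S₀ + y·S₁.
det(x·S₀ + y·S₁) is −32·x² − 64·xy = (-32)·(x + 2·y)(x), vanishing at (x:y) = (2:-1) and (0:1).
M₁ = 2·S₀ − S₁ = [[12, 0], [-8, 0]] = 4·(3, -2)(1, 0)ᵀ and M₂ = S₁ = [[-6, -4], [-12, -8]] = (-2)·(1, 2)(3, 2)ᵀ, so take a₁ = (3, -2), b₁ = (1, 0), a₂ = (1, 2), b₂ = (3, 2).
Each slice is an integer combination of E₁ = a₁b₁ᵀ and E₂ = a₂b₂ᵀ: S₀ = 2·E₁ − E₂, S₁ = −2·E₂, S₂ = 2·E₁ − 3·E₂; reading off coefficients, c₁ = (2, 0, 2) and c₂ = (-1, -2, -3).
Hence T = (3, -2) ⊗ (1, 0) ⊗ (2, 0, 2) + (1, 2) ⊗ (3, 2) ⊗ (-1, -2, -3), so rank(T) ≤ 2.
These bounds meet, so rank(T) = 2.
Check entry T[0,0,2] = -3: (3)·(1)·(2) + (1)·(3)·(-3) = -3.

2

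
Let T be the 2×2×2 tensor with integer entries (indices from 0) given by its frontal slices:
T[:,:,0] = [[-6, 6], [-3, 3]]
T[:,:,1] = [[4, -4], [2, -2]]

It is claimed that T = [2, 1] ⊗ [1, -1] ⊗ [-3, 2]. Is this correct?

Yes

Reconstruct entrywise from the claimed factors. For example, T[1,0,0] = -3 and Σₗ aₗ[1]bₗ[0]cₗ[0] = (1)·(1)·(-3) = -3; checking all 8 entries, every one matches. The claim holds.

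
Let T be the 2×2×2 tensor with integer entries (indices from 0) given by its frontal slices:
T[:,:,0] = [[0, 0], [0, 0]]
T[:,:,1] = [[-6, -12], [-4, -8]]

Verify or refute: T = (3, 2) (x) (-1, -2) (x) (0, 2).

Reconstruct entrywise from the claimed factors. For example, T[0,1,1] = -12 and Σₗ aₗ[0]bₗ[1]cₗ[1] = (3)·(-2)·(2) = -12; checking all 8 entries, every one matches. The claim holds.

Yes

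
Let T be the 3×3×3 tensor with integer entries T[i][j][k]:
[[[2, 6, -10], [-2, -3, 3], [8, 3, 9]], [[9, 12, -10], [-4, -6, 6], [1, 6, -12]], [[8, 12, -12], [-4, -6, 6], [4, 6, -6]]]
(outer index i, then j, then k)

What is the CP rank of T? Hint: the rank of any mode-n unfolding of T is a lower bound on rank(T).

2

Lower bound: in the mode-3 unfolding of T (rows indexed by k, columns by (i,j)) the 2×2 minor on rows k ∈ {0, 1}, columns (i,j) ∈ {(0,0), (0,1)} is det [[2, -2], [6, -3]] = 6 ≠ 0, so that unfolding has rank ≥ 2 and hence rank(T) ≥ 2 (CP rank is at least every unfolding rank, though it can be larger).
Upper bound: with S_k = T[:,:,k], the two rank-1 terms a₁b₁ᵀ, a₂b₂ᵀ are the rank-1 members of the pencil x·S₀ + y·S₁.
The 2×2 minor of x·S₀ + y·S₁ on rows {0,1}, columns {0,1} is 10·x² + 15·xy = 5·(2·x + 3·y)(x), vanishing at (x:y) = (3:-2) and (0:1).
M₁ = 3·S₀ − 2·S₁ = [[-6, 0, 18], [3, 0, -9], [0, 0, 0]] = (-3)·[2, -1, 0][1, 0, -3]ᵀ and M₂ = S₁ = [[6, -3, 3], [12, -6, 6], [12, -6, 6]] = 3·[1, 2, 2][2, -1, 1]ᵀ, so take a₁ = [2, -1, 0], b₁ = [1, 0, -3], a₂ = [1, 2, 2], b₂ = [2, -1, 1].
Each slice is an integer combination of E₁ = a₁b₁ᵀ and E₂ = a₂b₂ᵀ: S₀ = −E₁ + 2·E₂, S₁ = 3·E₂, S₂ = −2·E₁ − 3·E₂; reading off coefficients, c₁ = [-1, 0, -2] and c₂ = [2, 3, -3].
Hence T = [2, -1, 0] (x) [1, 0, -3] (x) [-1, 0, -2] + [1, 2, 2] (x) [2, -1, 1] (x) [2, 3, -3], so rank(T) ≤ 2.
These bounds meet, so rank(T) = 2.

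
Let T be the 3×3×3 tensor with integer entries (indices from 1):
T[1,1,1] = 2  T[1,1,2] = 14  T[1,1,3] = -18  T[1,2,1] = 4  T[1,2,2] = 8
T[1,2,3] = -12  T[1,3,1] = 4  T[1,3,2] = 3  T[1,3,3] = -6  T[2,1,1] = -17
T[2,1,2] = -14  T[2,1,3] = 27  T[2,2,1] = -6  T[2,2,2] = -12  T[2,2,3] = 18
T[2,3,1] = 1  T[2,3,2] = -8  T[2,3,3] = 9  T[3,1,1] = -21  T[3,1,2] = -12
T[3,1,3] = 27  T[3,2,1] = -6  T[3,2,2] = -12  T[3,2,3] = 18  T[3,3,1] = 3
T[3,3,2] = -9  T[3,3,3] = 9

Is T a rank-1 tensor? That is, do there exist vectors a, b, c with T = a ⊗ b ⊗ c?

No

The mode-3 unfolding of T (rows indexed by k, columns by (i,j) = (1,1), (1,2), (1,3), (2,1), (2,2), (2,3), (3,1), (3,2), (3,3)) is [[2, 4, 4, -17, -6, 1, -21, -6, 3], [14, 8, 3, -14, -12, -8, -12, -12, -9], [-18, -12, -6, 27, 18, 9, 27, 18, 9]].
There the 2×2 minor on rows k ∈ {1, 2}, columns (i,j) ∈ {(1,1), (1,2)} is det [[2, 4], [14, 8]] = -40 ≠ 0, so this unfolding has rank ≥ 2; CP rank is at least every unfolding rank, so rank(T) ≥ 2.
In particular rank(T) ≥ 2 > 1, so T is not rank-1.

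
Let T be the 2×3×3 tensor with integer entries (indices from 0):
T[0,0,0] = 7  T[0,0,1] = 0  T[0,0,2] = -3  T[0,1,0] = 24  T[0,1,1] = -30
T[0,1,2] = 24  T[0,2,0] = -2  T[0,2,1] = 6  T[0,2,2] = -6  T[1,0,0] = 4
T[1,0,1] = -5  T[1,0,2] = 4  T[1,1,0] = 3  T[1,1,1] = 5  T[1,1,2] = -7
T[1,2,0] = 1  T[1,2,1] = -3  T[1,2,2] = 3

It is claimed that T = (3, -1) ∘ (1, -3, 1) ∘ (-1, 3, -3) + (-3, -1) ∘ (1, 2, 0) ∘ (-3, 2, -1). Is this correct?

No

Reconstruct entry (0,0,0) from the claimed factors: Σₗ aₗ[0]bₗ[0]cₗ[0] = (3)·(1)·(-1) + (-3)·(1)·(-3) = 6, but T[0,0,0] = 7. The claim is false.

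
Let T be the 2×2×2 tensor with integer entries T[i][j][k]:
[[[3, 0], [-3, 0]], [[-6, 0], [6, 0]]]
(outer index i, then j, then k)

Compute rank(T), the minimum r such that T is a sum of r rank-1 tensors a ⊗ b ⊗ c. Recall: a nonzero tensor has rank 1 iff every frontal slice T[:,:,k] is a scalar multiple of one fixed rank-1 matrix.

1

Lower bound: T ≠ 0 (e.g. T[0,0,0] = 3), so rank(T) ≥ 1.
Upper bound: the mode-1 fibre T[:,0,0] = [3, -6] gives a = (1, -2) (primitive direction); the mode-2 fibre T[0,:,0] = [3, -3] gives b = (1, -1); then c[k] = T[0,0,k] / (a[0]·b[0]) = [3, 0] / 1 = (3, 0).
Expanding (1, -2) ⊗ (1, -1) ⊗ (3, 0) reproduces all 8 entries of T, so T = (1, -2) ⊗ (1, -1) ⊗ (3, 0) and rank(T) ≤ 1.
These bounds meet, so rank(T) = 1.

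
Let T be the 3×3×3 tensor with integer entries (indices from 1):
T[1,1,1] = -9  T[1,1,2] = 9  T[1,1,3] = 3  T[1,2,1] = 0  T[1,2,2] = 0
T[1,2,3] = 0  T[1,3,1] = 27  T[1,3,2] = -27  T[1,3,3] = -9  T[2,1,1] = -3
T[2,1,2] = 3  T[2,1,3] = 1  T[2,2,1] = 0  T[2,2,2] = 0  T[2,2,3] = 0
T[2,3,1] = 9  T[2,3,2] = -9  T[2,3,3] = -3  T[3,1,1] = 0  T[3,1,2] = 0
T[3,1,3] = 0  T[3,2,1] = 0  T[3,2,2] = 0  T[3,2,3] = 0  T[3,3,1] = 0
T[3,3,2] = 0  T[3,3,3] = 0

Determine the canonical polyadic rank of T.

1

Lower bound: T ≠ 0 (e.g. T[1,1,1] = -9), so rank(T) ≥ 1.
Upper bound: if T = a (x) b (x) c then every fibre of T is a multiple of the corresponding factor, so read the factors off the fibres through the nonzero entry T[1,1,1] = -9.
The mode-1 fibre T[:,1,1] = [-9, -3, 0] gives a = [3, 1, 0] (primitive direction); the mode-2 fibre T[1,:,1] = [-9, 0, 27] gives b = [1, 0, -3]; then c[k] = T[1,1,k] / (a[1]·b[1]) = [-9, 9, 3] / 3 = [-3, 3, 1].
Expanding [3, 1, 0] (x) [1, 0, -3] (x) [-3, 3, 1] reproduces all 27 entries of T, so T = [3, 1, 0] (x) [1, 0, -3] (x) [-3, 3, 1] and rank(T) ≤ 1.
These bounds meet, so rank(T) = 1.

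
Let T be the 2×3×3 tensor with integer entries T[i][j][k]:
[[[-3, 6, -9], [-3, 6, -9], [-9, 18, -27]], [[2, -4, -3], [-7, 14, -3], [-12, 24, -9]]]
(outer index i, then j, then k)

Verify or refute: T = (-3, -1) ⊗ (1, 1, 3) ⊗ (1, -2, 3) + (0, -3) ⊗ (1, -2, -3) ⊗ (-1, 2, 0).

Reconstruct entrywise from the claimed factors. For example, T[0,0,2] = -9 and Σₗ aₗ[0]bₗ[0]cₗ[2] = (-3)·(1)·(3) + (0)·(1)·(0) = -9; checking all 18 entries, every one matches. The claim holds.

Yes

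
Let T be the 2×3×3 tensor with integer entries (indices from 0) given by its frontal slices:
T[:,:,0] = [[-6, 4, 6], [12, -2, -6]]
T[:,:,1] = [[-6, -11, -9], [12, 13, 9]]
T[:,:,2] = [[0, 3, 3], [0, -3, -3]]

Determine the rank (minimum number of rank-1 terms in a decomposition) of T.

Lower bound: in the mode-2 unfolding of T (rows indexed by j, columns by (i,k)) the 2×2 minor on rows j ∈ {0, 1}, columns (i,k) ∈ {(0,0), (0,1)} is det [[-6, -6], [4, -11]] = 90 ≠ 0, so that unfolding has rank ≥ 2 and hence rank(T) ≥ 2 (CP rank is at least every unfolding rank, though it can be larger).
Upper bound: with S_k = T[:,:,k], the two rank-1 terms a₁b₁ᵀ, a₂b₂ᵀ are the rank-1 members of the pencil x·S₀ + y·S₁.
The 2×2 minor of x·S₀ + y·S₁ on rows {0,1}, columns {0,1} is −36·x² + 18·xy + 54·y² = (-18)·(2·x − 3·y)(x + y), vanishing at (x:y) = (3:2) and (1:-1).
M₁ = 3·S₀ + 2·S₁ = [[-30, -10, 0], [60, 20, 0]] = (-10)·[1, -2][3, 1, 0]ᵀ and M₂ = S₀ − S₁ = [[0, 15, 15], [0, -15, -15]] = 15·[1, -1][0, 1, 1]ᵀ, so take a₁ = [1, -2], b₁ = [3, 1, 0], a₂ = [1, -1], b₂ = [0, 1, 1].
Each slice is an integer combination of E₁ = a₁b₁ᵀ and E₂ = a₂b₂ᵀ: S₀ = −2·E₁ + 6·E₂, S₁ = −2·E₁ − 9·E₂, S₂ = 3·E₂; reading off coefficients, c₁ = [-2, -2, 0] and c₂ = [6, -9, 3].
Hence T = [1, -2] ⊗ [3, 1, 0] ⊗ [-2, -2, 0] + [1, -1] ⊗ [0, 1, 1] ⊗ [6, -9, 3], so rank(T) ≤ 2.
These bounds meet, so rank(T) = 2.

2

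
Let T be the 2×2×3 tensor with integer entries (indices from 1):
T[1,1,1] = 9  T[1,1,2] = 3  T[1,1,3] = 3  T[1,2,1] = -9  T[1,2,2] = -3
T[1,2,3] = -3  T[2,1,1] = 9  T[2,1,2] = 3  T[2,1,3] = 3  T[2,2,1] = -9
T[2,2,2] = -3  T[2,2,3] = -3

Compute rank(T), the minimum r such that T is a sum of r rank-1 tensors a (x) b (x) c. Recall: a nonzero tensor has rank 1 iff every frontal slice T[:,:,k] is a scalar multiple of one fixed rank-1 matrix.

1

Lower bound: T ≠ 0 (e.g. T[1,1,1] = 9), so rank(T) ≥ 1.
Upper bound: if T = a (x) b (x) c then every fibre of T is a multiple of the corresponding factor, so read the factors off the fibres through the nonzero entry T[1,1,1] = 9.
The mode-1 fibre T[:,1,1] = [9, 9] gives a = [1, 1] (primitive direction); the mode-2 fibre T[1,:,1] = [9, -9] gives b = [1, -1]; then c[k] = T[1,1,k] / (a[1]·b[1]) = [9, 3, 3] / 1 = [9, 3, 3].
Expanding [1, 1] (x) [1, -1] (x) [9, 3, 3] reproduces all 12 entries of T, so T = [1, 1] (x) [1, -1] (x) [9, 3, 3] and rank(T) ≤ 1.
These bounds meet, so rank(T) = 1.
Check entry T[1,1,3] = 3: (1)·(1)·(3) = 3.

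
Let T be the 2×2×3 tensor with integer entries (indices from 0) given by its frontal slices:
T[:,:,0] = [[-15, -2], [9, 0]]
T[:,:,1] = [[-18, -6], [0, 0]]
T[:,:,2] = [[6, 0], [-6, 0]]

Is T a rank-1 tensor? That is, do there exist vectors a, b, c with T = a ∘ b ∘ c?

The mode-1 unfolding of T (rows indexed by i, columns by (j,k) = (0,0), (0,1), (0,2), (1,0), (1,1), (1,2)) is [[-15, -18, 6, -2, -6, 0], [9, 0, -6, 0, 0, 0]].
There the 2×2 minor on rows i ∈ {0, 1}, columns (j,k) ∈ {(0,0), (0,1)} is det [[-15, -18], [9, 0]] = 162 ≠ 0, so this unfolding has rank ≥ 2; CP rank is at least every unfolding rank, so rank(T) ≥ 2.
In particular rank(T) ≥ 2 > 1, so T is not rank-1.

No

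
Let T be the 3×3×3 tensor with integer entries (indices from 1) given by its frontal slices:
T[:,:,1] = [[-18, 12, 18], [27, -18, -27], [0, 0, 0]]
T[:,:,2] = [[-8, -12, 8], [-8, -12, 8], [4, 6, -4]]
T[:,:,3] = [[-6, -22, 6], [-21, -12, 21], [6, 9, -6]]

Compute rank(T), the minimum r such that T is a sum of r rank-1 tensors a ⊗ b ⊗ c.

2

Lower bound: the mode-2 unfolding of T (rows indexed by j, columns by (i,k) = (1,1), (1,2), (1,3), (2,1), (2,2), (2,3), (3,1), (3,2), (3,3)) is [[-18, -8, -6, 27, -8, -21, 0, 4, 6], [12, -12, -22, -18, -12, -12, 0, 6, 9], [18, 8, 6, -27, 8, 21, 0, -4, -6]].
There the 2×2 minor on rows j ∈ {1, 2}, columns (i,k) ∈ {(1,1), (1,2)} is det [[-18, -8], [12, -12]] = 312 ≠ 0, so this unfolding has rank ≥ 2; CP rank is at least every unfolding rank, so rank(T) ≥ 2. (Flattening ranks never certify an upper bound on CP rank; for that we must actually write T with 2 rank-1 terms.)
Upper bound — finding two terms. Write S_k = T[:,:,k] for the frontal slices: S₁ = [[-18, 12, 18], [27, -18, -27], [0, 0, 0]], S₂ = [[-8, -12, 8], [-8, -12, 8], [4, 6, -4]], S₃ = [[-6, -22, 6], [-21, -12, 21], [6, 9, -6]].
If T = a₁ ⊗ b₁ ⊗ c₁ + a₂ ⊗ b₂ ⊗ c₂ then each S_k = c₁[k]·a₁b₁ᵀ + c₂[k]·a₂b₂ᵀ. S₁ and S₂ are linearly independent, so a₁b₁ᵀ and a₂b₂ᵀ must span the same plane of matrices: they are the rank-1 matrices of the form x·S₁ + y·S₂.
The 2×2 minor of x·S₁ + y·S₂ on rows {1,2}, columns {1,2} is 780·xy = 780·(y)(x), vanishing at (x:y) = (1:0) and (0:1).
M₁ = S₁ = [[-18, 12, 18], [27, -18, -27], [0, 0, 0]] = (-3)·[2, -3, 0][3, -2, -3]ᵀ and M₂ = S₂ = [[-8, -12, 8], [-8, -12, 8], [4, 6, -4]] = (-2)·[2, 2, -1][2, 3, -2]ᵀ, so take a₁ = [2, -3, 0], b₁ = [3, -2, -3], a₂ = [2, 2, -1], b₂ = [2, 3, -2].
Each slice is an integer combination of E₁ = a₁b₁ᵀ and E₂ = a₂b₂ᵀ: S₁ = −3·E₁, S₂ = −2·E₂, S₃ = E₁ − 3·E₂; reading off coefficients, c₁ = [-3, 0, 1] and c₂ = [0, -2, -3].
Hence T = [2, -3, 0] ⊗ [3, -2, -3] ⊗ [-3, 0, 1] + [2, 2, -1] ⊗ [2, 3, -2] ⊗ [0, -2, -3], so rank(T) ≤ 2.
These bounds meet, so rank(T) = 2.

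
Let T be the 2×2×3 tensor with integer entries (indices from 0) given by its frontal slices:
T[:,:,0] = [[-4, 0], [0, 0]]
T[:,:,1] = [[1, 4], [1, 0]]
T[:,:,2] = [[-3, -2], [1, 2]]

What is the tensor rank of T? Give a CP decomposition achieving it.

rank(T) = 3

Lower bound: the mode-3 unfolding of T (rows indexed by k, columns by (i,j) = (0,0), (0,1), (1,0), (1,1)) is [[-4, 0, 0, 0], [1, 4, 1, 0], [-3, -2, 1, 2]].
There the 3×3 minor on rows k ∈ {0, 1, 2}, columns (i,j) ∈ {(0,0), (0,1), (1,0)} is det [[-4, 0, 0], [1, 4, 1], [-3, -2, 1]] = -24 ≠ 0, so this unfolding has rank ≥ 3; CP rank is at least every unfolding rank, so rank(T) ≥ 3. (Flattening ranks never certify an upper bound on CP rank; for that we must actually write T with 3 rank-1 terms.)
Upper bound: T is a sum of 3 rank-1 terms, T = [1, -1] (x) [1, 2] (x) [0, 1, -1] + [1, 0] (x) [1, 0] (x) [-4, -2, -2] + [1, 1] (x) [1, 1] (x) [0, 2, 0] (written with every a and b primitive with positive leading entry and the scale carried by c; CP decompositions are not unique, and this one is verified by expanding entrywise), so rank(T) ≤ 3.
These bounds meet, so rank(T) = 3.
Check entry T[0,1,1] = 4: (1)·(2)·(1) + (1)·(0)·(-2) + (1)·(1)·(2) = 4.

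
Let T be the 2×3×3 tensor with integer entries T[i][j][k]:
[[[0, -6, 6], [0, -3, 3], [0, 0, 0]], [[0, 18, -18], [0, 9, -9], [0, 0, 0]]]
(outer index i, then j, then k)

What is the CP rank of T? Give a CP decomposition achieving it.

rank(T) = 1

Lower bound: T ≠ 0 (e.g. T[0,0,1] = -6), so rank(T) ≥ 1.
Upper bound: if T = a ⊗ b ⊗ c then every fibre of T is a multiple of the corresponding factor, so read the factors off the fibres through the nonzero entry T[0,0,1] = -6.
The mode-1 fibre T[:,0,1] = [-6, 18] gives a = (1, -3) (primitive direction); the mode-2 fibre T[0,:,1] = [-6, -3, 0] gives b = (2, 1, 0); then c[k] = T[0,0,k] / (a[0]·b[0]) = [0, -6, 6] / 2 = (0, -3, 3).
Expanding (1, -3) ⊗ (2, 1, 0) ⊗ (0, -3, 3) reproduces all 18 entries of T, so T = (1, -3) ⊗ (2, 1, 0) ⊗ (0, -3, 3) and rank(T) ≤ 1.
These bounds meet, so rank(T) = 1.
Check entry T[0,0,2] = 6: (1)·(2)·(3) = 6.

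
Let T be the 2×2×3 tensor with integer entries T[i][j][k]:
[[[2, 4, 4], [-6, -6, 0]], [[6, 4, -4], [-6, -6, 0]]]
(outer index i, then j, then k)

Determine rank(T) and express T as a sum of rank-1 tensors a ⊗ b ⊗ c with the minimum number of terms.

rank(T) = 2

Lower bound: in the mode-3 unfolding of T (rows indexed by k, columns by (i,j)) the 2×2 minor on rows k ∈ {0, 1}, columns (i,j) ∈ {(0,0), (0,1)} is det [[2, -6], [4, -6]] = 12 ≠ 0, so that unfolding has rank ≥ 2 and hence rank(T) ≥ 2 (CP rank is at least every unfolding rank, though it can be larger).
Upper bound: with S_k = T[:,:,k], the two rank-1 terms a₁b₁ᵀ, a₂b₂ᵀ are the rank-1 members of the pencil x·S₀ + y·S₁.
det(x·S₀ + y·S₁) is 24·x² + 24·xy = 24·(x + y)(x), vanishing at (x:y) = (1:-1) and (0:1).
M₁ = S₀ − S₁ = [[-2, 0], [2, 0]] = (-2)·(1, -1)(1, 0)ᵀ and M₂ = S₁ = [[4, -6], [4, -6]] = 2·(1, 1)(2, -3)ᵀ, so take a₁ = (1, -1), b₁ = (1, 0), a₂ = (1, 1), b₂ = (2, -3).
Each slice is an integer combination of E₁ = a₁b₁ᵀ and E₂ = a₂b₂ᵀ: S₀ = −2·E₁ + 2·E₂, S₁ = 2·E₂, S₂ = 4·E₁; reading off coefficients, c₁ = (-2, 0, 4) and c₂ = (2, 2, 0).
Hence T = (1, -1) ⊗ (1, 0) ⊗ (-2, 0, 4) + (1, 1) ⊗ (2, -3) ⊗ (2, 2, 0), so rank(T) ≤ 2.
These bounds meet, so rank(T) = 2.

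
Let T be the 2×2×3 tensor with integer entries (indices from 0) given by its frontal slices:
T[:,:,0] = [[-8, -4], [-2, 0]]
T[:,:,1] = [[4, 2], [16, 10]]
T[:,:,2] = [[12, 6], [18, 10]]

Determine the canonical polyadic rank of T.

2

Lower bound: the mode-3 unfolding of T (rows indexed by k, columns by (i,j) = (0,0), (0,1), (1,0), (1,1)) is [[-8, -4, -2, 0], [4, 2, 16, 10], [12, 6, 18, 10]].
There the 2×2 minor on rows k ∈ {0, 1}, columns (i,j) ∈ {(0,0), (1,0)} is det [[-8, -2], [4, 16]] = -120 ≠ 0, so this unfolding has rank ≥ 2; CP rank is at least every unfolding rank, so rank(T) ≥ 2. (This is only a lower bound: in general the CP rank may exceed every unfolding rank, so we still need to exhibit 2 rank-1 terms summing to T.)
Upper bound — finding two terms. Write S_k = T[:,:,k] for the frontal slices: S₀ = [[-8, -4], [-2, 0]], S₁ = [[4, 2], [16, 10]], S₂ = [[12, 6], [18, 10]].
If T = a₁ ⊗ b₁ ⊗ c₁ + a₂ ⊗ b₂ ⊗ c₂ then each S_k = c₁[k]·a₁b₁ᵀ + c₂[k]·a₂b₂ᵀ. S₀ and S₁ are linearly independent, so a₁b₁ᵀ and a₂b₂ᵀ must span the same plane of matrices: they are the rank-1 matrices of the form x·S₀ + y·S₁.
det(x·S₀ + y·S₁) is −8·x² − 12·xy + 8·y² = (-4)·(x + 2·y)(2·x − y), vanishing at (x:y) = (2:-1) and (1:2).
M₁ = 2·S₀ − S₁ = [[-20, -10], [-20, -10]] = (-10)·(1, 1)(2, 1)ᵀ and M₂ = S₀ + 2·S₁ = [[0, 0], [30, 20]] = 10·(0, 1)(3, 2)ᵀ, so take a₁ = (1, 1), b₁ = (2, 1), a₂ = (0, 1), b₂ = (3, 2).
Each slice is an integer combination of E₁ = a₁b₁ᵀ and E₂ = a₂b₂ᵀ: S₀ = −4·E₁ + 2·E₂, S₁ = 2·E₁ + 4·E₂, S₂ = 6·E₁ + 2·E₂; reading off coefficients, c₁ = (-4, 2, 6) and c₂ = (2, 4, 2).
Hence T = (1, 1) ⊗ (2, 1) ⊗ (-4, 2, 6) + (0, 1) ⊗ (3, 2) ⊗ (2, 4, 2), so rank(T) ≤ 2.
These bounds meet, so rank(T) = 2.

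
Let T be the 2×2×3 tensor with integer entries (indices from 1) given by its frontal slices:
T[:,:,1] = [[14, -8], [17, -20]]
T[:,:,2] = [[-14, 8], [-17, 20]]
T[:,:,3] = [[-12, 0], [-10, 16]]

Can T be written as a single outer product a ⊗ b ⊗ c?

The mode-2 unfolding of T (rows indexed by j, columns by (i,k) = (1,1), (1,2), (1,3), (2,1), (2,2), (2,3)) is [[14, -14, -12, 17, -17, -10], [-8, 8, 0, -20, 20, 16]].
There the 2×2 minor on rows j ∈ {1, 2}, columns (i,k) ∈ {(1,1), (1,3)} is det [[14, -12], [-8, 0]] = -96 ≠ 0, so this unfolding has rank ≥ 2; CP rank is at least every unfolding rank, so rank(T) ≥ 2.
In particular rank(T) ≥ 2 > 1, so T is not rank-1.

No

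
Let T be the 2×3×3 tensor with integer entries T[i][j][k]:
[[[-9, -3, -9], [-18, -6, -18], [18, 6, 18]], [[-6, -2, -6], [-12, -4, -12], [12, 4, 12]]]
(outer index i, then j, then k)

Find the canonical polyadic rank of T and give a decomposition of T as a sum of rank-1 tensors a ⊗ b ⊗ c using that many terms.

rank(T) = 1

Lower bound: T ≠ 0 (e.g. T[0,0,0] = -9), so rank(T) ≥ 1.
Upper bound: if T = a ⊗ b ⊗ c then every fibre of T is a multiple of the corresponding factor, so read the factors off the fibres through the nonzero entry T[0,0,0] = -9.
The mode-1 fibre T[:,0,0] = [-9, -6] gives a = [3, 2] (primitive direction); the mode-2 fibre T[0,:,0] = [-9, -18, 18] gives b = [1, 2, -2]; then c[k] = T[0,0,k] / (a[0]·b[0]) = [-9, -3, -9] / 3 = [-3, -1, -3].
Expanding [3, 2] ⊗ [1, 2, -2] ⊗ [-3, -1, -3] reproduces all 18 entries of T, so T = [3, 2] ⊗ [1, 2, -2] ⊗ [-3, -1, -3] and rank(T) ≤ 1.
These bounds meet, so rank(T) = 1.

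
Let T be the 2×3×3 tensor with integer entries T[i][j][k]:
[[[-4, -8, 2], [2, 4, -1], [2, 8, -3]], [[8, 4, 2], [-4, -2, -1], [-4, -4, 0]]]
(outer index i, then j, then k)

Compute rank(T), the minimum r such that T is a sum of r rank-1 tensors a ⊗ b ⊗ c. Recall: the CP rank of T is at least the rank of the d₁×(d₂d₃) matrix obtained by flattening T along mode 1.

Lower bound: in the mode-2 unfolding of T (rows indexed by j, columns by (i,k)) the 2×2 minor on rows j ∈ {0, 2}, columns (i,k) ∈ {(0,0), (0,1)} is det [[-4, -8], [2, 8]] = -16 ≠ 0, so that unfolding has rank ≥ 2 and hence rank(T) ≥ 2 (CP rank is at least every unfolding rank, though it can be larger).
Upper bound: with S_k = T[:,:,k], the two rank-1 terms a₁b₁ᵀ, a₂b₂ᵀ are the rank-1 members of the pencil x·S₀ + y·S₁.
The 2×2 minor of x·S₀ + y·S₁ on rows {0,1}, columns {0,2} is −24·xy = (-24)·(y)(x), vanishing at (x:y) = (1:0) and (0:1).
M₁ = S₀ = [[-4, 2, 2], [8, -4, -4]] = (-2)·(1, -2)(2, -1, -1)ᵀ and M₂ = S₁ = [[-8, 4, 8], [4, -2, -4]] = (-2)·(2, -1)(2, -1, -2)ᵀ, so take a₁ = (1, -2), b₁ = (2, -1, -1), a₂ = (2, -1), b₂ = (2, -1, -2).
Each slice is an integer combination of E₁ = a₁b₁ᵀ and E₂ = a₂b₂ᵀ: S₀ = −2·E₁, S₁ = −2·E₂, S₂ = −E₁ + E₂; reading off coefficients, c₁ = (-2, 0, -1) and c₂ = (0, -2, 1).
Hence T = (1, -2) ⊗ (2, -1, -1) ⊗ (-2, 0, -1) + (2, -1) ⊗ (2, -1, -2) ⊗ (0, -2, 1), so rank(T) ≤ 2.
These bounds meet, so rank(T) = 2.

2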